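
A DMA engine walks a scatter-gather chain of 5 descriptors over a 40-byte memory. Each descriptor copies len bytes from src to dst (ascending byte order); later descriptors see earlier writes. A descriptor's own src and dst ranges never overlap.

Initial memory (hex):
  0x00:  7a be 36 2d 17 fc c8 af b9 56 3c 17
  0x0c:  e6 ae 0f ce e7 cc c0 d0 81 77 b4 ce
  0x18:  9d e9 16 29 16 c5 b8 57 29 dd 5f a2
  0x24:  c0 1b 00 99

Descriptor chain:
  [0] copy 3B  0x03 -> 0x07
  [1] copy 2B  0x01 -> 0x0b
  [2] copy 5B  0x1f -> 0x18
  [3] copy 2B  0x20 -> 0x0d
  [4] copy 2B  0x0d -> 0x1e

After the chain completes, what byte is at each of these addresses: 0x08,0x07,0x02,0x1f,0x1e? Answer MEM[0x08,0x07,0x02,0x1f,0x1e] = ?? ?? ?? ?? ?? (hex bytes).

  after D0: wrote 3B at 0x07 = 2d17fc
  after D1: wrote 2B at 0x0b = be36
  after D2: wrote 5B at 0x18 = 5729dd5fa2
  after D3: wrote 2B at 0x0d = 29dd
  after D4: wrote 2B at 0x1e = 29dd
query mem[0x08]=0x17, mem[0x07]=0x2d, mem[0x02]=0x36, mem[0x1f]=0xdd, mem[0x1e]=0x29

MEM[0x08,0x07,0x02,0x1f,0x1e] = 17 2d 36 dd 29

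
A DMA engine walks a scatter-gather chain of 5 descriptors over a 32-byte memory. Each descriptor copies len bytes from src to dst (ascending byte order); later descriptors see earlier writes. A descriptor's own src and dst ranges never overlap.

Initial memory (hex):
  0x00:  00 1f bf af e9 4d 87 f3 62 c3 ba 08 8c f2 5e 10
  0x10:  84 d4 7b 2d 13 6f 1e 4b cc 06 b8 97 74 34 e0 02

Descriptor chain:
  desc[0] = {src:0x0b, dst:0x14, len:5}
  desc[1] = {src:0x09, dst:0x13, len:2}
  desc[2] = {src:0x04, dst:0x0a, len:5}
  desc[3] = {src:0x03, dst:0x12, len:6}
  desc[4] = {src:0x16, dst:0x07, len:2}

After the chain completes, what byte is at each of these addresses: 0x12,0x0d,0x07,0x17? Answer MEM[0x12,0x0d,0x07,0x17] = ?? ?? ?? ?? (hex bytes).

  after D0: wrote 5B at 0x14 = 088cf25e10
  after D1: wrote 2B at 0x13 = c3ba
  after D2: wrote 5B at 0x0a = e94d87f362
  after D3: wrote 6B at 0x12 = afe94d87f362
  after D4: wrote 2B at 0x07 = f362
query mem[0x12]=0xaf, mem[0x0d]=0xf3, mem[0x07]=0xf3, mem[0x17]=0x62

MEM[0x12,0x0d,0x07,0x17] = af f3 f3 62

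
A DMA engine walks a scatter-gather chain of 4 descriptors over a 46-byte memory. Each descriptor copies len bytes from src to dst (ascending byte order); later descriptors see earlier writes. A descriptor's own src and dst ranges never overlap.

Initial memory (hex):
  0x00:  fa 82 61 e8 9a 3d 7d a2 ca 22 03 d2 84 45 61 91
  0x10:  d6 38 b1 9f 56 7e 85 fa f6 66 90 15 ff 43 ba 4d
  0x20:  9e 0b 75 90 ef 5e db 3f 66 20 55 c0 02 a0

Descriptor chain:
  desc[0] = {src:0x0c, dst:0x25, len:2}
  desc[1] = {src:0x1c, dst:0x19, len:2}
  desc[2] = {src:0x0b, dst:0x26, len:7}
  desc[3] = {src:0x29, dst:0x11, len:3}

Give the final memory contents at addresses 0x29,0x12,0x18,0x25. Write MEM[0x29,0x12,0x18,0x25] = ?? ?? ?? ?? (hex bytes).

  after D0: wrote 2B at 0x25 = 8445
  after D1: wrote 2B at 0x19 = ff43
  after D2: wrote 7B at 0x26 = d284456191d638
  after D3: wrote 3B at 0x11 = 6191d6
query mem[0x29]=0x61, mem[0x12]=0x91, mem[0x18]=0xf6, mem[0x25]=0x84

MEM[0x29,0x12,0x18,0x25] = 61 91 f6 84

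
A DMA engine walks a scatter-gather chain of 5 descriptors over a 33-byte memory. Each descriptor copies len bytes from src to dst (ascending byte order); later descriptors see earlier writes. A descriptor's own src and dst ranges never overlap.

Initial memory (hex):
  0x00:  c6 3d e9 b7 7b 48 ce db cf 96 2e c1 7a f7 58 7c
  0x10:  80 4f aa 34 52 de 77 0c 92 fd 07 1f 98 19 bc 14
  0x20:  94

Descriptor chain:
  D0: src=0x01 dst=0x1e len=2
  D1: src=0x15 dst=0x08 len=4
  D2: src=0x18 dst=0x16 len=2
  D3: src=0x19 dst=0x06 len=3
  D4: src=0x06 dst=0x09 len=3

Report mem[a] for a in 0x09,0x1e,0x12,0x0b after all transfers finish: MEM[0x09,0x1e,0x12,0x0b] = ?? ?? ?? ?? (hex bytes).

  after D0: wrote 2B at 0x1e = 3de9
  after D1: wrote 4B at 0x08 = de770c92
  after D2: wrote 2B at 0x16 = 92fd
  after D3: wrote 3B at 0x06 = fd071f
  after D4: wrote 3B at 0x09 = fd071f
query mem[0x09]=0xfd, mem[0x1e]=0x3d, mem[0x12]=0xaa, mem[0x0b]=0x1f

MEM[0x09,0x1e,0x12,0x0b] = fd 3d aa 1f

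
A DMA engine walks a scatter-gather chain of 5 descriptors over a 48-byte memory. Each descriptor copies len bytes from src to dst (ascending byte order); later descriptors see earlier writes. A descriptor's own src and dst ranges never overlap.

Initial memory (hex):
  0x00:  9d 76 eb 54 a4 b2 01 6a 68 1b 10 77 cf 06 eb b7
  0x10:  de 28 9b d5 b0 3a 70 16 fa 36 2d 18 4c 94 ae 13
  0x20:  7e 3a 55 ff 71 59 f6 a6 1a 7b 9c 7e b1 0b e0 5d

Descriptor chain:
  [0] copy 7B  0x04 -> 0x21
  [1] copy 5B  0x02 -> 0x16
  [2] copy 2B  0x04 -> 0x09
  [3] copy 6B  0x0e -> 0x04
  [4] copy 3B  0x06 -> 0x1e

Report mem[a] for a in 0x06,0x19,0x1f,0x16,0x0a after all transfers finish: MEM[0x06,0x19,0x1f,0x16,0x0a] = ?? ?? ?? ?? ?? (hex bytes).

MEM[0x06,0x19,0x1f,0x16,0x0a] = de b2 28 eb b2

D0: mem[0x21..0x27] <- [a4 b2 01 6a 68 1b 10]
D1: mem[0x16..0x1a] <- [eb 54 a4 b2 01]
D2: mem[0x09..0x0a] <- [a4 b2]
D3: mem[0x04..0x09] <- [eb b7 de 28 9b d5]
D4: mem[0x1e..0x20] <- [de 28 9b]
query mem[0x06]=0xde, mem[0x19]=0xb2, mem[0x1f]=0x28, mem[0x16]=0xeb, mem[0x0a]=0xb2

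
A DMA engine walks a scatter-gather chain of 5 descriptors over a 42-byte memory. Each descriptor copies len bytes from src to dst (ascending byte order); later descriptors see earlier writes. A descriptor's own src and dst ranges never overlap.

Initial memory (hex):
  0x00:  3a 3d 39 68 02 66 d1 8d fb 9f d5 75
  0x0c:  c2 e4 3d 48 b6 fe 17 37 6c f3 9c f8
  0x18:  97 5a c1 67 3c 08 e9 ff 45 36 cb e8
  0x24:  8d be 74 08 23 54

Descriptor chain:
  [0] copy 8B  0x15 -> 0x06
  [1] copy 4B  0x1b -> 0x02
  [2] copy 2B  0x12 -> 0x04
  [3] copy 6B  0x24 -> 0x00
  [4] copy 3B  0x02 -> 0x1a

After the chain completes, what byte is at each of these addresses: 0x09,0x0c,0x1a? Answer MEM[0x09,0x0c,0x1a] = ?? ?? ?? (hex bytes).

MEM[0x09,0x0c,0x1a] = 97 67 74

  after D0: wrote 8B at 0x06 = f39cf8975ac1673c
  after D1: wrote 4B at 0x02 = 673c08e9
  after D2: wrote 2B at 0x04 = 1737
  after D3: wrote 6B at 0x00 = 8dbe74082354
  after D4: wrote 3B at 0x1a = 740823
query mem[0x09]=0x97, mem[0x0c]=0x67, mem[0x1a]=0x74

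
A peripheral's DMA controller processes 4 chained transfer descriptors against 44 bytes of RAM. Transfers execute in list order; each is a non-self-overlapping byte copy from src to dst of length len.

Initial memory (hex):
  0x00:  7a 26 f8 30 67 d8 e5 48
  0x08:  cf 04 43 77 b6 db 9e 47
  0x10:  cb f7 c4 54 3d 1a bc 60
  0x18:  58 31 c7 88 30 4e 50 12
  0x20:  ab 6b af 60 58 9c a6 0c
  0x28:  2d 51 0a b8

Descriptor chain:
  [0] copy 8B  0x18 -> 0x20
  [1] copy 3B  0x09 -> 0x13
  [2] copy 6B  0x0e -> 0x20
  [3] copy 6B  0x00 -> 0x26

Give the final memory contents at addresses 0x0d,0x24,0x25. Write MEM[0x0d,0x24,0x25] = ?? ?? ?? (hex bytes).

#0 dst[0x20+8] := {0x58,0x31,0xc7,0x88,0x30,0x4e,0x50,0x12}
#1 dst[0x13+3] := {0x04,0x43,0x77}
#2 dst[0x20+6] := {0x9e,0x47,0xcb,0xf7,0xc4,0x04}
#3 dst[0x26+6] := {0x7a,0x26,0xf8,0x30,0x67,0xd8}
query mem[0x0d]=0xdb, mem[0x24]=0xc4, mem[0x25]=0x04

MEM[0x0d,0x24,0x25] = db c4 04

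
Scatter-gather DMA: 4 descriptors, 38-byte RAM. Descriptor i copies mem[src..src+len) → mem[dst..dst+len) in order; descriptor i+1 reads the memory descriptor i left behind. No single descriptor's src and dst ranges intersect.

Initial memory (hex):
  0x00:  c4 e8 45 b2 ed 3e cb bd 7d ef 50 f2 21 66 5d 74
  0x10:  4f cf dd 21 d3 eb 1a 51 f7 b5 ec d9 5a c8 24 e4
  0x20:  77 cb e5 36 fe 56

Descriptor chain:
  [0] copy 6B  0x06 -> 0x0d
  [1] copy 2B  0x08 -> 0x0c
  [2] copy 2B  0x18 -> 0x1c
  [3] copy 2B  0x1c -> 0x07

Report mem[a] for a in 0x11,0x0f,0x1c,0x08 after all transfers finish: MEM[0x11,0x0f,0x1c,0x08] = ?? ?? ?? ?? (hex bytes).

  after D0: wrote 6B at 0x0d = cbbd7def50f2
  after D1: wrote 2B at 0x0c = 7def
  after D2: wrote 2B at 0x1c = f7b5
  after D3: wrote 2B at 0x07 = f7b5
query mem[0x11]=0x50, mem[0x0f]=0x7d, mem[0x1c]=0xf7, mem[0x08]=0xb5

MEM[0x11,0x0f,0x1c,0x08] = 50 7d f7 b5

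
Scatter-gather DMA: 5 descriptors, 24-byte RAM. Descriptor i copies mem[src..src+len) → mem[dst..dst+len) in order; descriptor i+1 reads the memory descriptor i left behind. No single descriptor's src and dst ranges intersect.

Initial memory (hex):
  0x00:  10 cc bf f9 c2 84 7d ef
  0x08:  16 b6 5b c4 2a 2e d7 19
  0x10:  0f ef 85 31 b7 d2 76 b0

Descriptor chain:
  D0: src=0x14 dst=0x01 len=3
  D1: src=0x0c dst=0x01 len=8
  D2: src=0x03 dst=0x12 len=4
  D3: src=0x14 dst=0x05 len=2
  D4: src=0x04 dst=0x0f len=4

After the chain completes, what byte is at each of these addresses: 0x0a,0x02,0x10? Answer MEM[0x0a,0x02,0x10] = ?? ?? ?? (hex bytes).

MEM[0x0a,0x02,0x10] = 5b 2e 0f

D0: mem[0x01..0x03] <- [b7 d2 76]
D1: mem[0x01..0x08] <- [2a 2e d7 19 0f ef 85 31]
D2: mem[0x12..0x15] <- [d7 19 0f ef]
D3: mem[0x05..0x06] <- [0f ef]
D4: mem[0x0f..0x12] <- [19 0f ef 85]
query mem[0x0a]=0x5b, mem[0x02]=0x2e, mem[0x10]=0x0f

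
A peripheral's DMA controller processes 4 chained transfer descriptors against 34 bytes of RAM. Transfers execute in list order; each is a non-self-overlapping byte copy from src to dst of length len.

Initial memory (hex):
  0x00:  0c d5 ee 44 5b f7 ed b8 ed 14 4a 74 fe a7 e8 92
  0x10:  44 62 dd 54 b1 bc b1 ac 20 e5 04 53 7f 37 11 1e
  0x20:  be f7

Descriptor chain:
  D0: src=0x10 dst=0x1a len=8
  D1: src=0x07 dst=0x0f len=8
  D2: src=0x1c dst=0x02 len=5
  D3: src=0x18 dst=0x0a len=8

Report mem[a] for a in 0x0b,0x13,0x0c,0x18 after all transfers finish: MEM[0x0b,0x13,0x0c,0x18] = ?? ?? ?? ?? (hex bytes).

MEM[0x0b,0x13,0x0c,0x18] = e5 74 44 20

D0: mem[0x1a..0x21] <- [44 62 dd 54 b1 bc b1 ac]
D1: mem[0x0f..0x16] <- [b8 ed 14 4a 74 fe a7 e8]
D2: mem[0x02..0x06] <- [dd 54 b1 bc b1]
D3: mem[0x0a..0x11] <- [20 e5 44 62 dd 54 b1 bc]
query mem[0x0b]=0xe5, mem[0x13]=0x74, mem[0x0c]=0x44, mem[0x18]=0x20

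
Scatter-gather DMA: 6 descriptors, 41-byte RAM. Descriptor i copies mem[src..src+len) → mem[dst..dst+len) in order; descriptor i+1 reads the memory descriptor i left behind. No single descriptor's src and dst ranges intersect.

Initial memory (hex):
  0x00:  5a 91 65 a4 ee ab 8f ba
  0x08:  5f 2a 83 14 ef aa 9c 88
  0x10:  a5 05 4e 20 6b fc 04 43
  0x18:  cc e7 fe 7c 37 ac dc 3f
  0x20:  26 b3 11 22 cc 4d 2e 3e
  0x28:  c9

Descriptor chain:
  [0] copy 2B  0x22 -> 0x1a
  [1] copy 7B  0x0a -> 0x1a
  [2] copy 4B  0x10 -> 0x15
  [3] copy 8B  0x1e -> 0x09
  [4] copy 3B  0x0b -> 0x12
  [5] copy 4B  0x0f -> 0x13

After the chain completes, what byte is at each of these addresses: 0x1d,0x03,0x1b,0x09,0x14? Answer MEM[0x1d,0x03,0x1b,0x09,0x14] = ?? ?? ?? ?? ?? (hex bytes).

#0 dst[0x1a+2] := {0x11,0x22}
#1 dst[0x1a+7] := {0x83,0x14,0xef,0xaa,0x9c,0x88,0xa5}
#2 dst[0x15+4] := {0xa5,0x05,0x4e,0x20}
#3 dst[0x09+8] := {0x9c,0x88,0xa5,0xb3,0x11,0x22,0xcc,0x4d}
#4 dst[0x12+3] := {0xa5,0xb3,0x11}
#5 dst[0x13+4] := {0xcc,0x4d,0x05,0xa5}
query mem[0x1d]=0xaa, mem[0x03]=0xa4, mem[0x1b]=0x14, mem[0x09]=0x9c, mem[0x14]=0x4d

MEM[0x1d,0x03,0x1b,0x09,0x14] = aa a4 14 9c 4d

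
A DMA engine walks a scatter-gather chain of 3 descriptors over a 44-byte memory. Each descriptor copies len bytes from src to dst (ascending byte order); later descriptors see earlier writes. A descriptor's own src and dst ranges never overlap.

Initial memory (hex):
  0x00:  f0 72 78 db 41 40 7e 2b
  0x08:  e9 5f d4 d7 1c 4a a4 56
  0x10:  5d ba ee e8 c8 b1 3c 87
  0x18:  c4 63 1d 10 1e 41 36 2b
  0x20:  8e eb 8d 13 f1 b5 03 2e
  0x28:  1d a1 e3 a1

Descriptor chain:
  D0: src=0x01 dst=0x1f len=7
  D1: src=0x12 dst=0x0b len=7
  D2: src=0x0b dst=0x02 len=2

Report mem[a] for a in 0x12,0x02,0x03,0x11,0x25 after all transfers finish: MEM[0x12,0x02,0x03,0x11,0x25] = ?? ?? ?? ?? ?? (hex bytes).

MEM[0x12,0x02,0x03,0x11,0x25] = ee ee e8 c4 2b

D0: mem[0x1f..0x25] <- [72 78 db 41 40 7e 2b]
D1: mem[0x0b..0x11] <- [ee e8 c8 b1 3c 87 c4]
D2: mem[0x02..0x03] <- [ee e8]
query mem[0x12]=0xee, mem[0x02]=0xee, mem[0x03]=0xe8, mem[0x11]=0xc4, mem[0x25]=0x2b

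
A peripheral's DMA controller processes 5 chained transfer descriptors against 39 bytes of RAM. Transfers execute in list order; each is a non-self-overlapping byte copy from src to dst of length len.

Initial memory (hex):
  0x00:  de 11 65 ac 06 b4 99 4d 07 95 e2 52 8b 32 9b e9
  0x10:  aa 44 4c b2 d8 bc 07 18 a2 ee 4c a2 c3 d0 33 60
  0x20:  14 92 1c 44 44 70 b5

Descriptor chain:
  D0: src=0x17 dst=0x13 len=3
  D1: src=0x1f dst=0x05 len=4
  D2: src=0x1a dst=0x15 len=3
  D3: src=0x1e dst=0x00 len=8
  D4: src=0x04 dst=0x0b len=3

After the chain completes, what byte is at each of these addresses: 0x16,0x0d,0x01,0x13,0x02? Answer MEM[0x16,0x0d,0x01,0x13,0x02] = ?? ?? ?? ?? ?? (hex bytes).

#0 dst[0x13+3] := {0x18,0xa2,0xee}
#1 dst[0x05+4] := {0x60,0x14,0x92,0x1c}
#2 dst[0x15+3] := {0x4c,0xa2,0xc3}
#3 dst[0x00+8] := {0x33,0x60,0x14,0x92,0x1c,0x44,0x44,0x70}
#4 dst[0x0b+3] := {0x1c,0x44,0x44}
query mem[0x16]=0xa2, mem[0x0d]=0x44, mem[0x01]=0x60, mem[0x13]=0x18, mem[0x02]=0x14

MEM[0x16,0x0d,0x01,0x13,0x02] = a2 44 60 18 14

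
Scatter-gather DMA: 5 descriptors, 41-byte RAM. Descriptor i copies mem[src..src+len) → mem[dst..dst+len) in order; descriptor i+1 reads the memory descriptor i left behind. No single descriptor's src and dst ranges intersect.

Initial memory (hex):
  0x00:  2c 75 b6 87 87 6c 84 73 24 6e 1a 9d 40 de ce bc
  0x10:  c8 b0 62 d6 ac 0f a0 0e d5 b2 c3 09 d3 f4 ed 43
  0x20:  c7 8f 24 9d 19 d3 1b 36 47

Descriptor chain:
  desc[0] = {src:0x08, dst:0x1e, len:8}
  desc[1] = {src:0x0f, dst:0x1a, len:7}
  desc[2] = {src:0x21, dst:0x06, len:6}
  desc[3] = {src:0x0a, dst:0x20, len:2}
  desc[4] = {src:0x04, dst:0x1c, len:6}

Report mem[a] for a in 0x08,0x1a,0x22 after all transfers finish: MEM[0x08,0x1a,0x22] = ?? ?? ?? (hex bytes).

MEM[0x08,0x1a,0x22] = de bc 40

D0: mem[0x1e..0x25] <- [24 6e 1a 9d 40 de ce bc]
D1: mem[0x1a..0x20] <- [bc c8 b0 62 d6 ac 0f]
D2: mem[0x06..0x0b] <- [9d 40 de ce bc 1b]
D3: mem[0x20..0x21] <- [bc 1b]
D4: mem[0x1c..0x21] <- [87 6c 9d 40 de ce]
query mem[0x08]=0xde, mem[0x1a]=0xbc, mem[0x22]=0x40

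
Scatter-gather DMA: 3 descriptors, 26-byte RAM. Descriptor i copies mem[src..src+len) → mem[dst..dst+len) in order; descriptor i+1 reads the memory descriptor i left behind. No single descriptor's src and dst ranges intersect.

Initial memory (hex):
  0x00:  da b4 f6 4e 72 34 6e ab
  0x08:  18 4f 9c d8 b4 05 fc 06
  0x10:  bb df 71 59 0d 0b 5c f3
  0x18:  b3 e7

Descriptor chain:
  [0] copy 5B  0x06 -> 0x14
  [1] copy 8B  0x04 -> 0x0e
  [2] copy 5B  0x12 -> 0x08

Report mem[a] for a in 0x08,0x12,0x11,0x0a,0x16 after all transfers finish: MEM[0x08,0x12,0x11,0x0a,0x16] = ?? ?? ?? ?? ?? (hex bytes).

[0] 0x06->0x14 len=5 : 6e ab 18 4f 9c
[1] 0x04->0x0e len=8 : 72 34 6e ab 18 4f 9c d8
[2] 0x12->0x08 len=5 : 18 4f 9c d8 18
query mem[0x08]=0x18, mem[0x12]=0x18, mem[0x11]=0xab, mem[0x0a]=0x9c, mem[0x16]=0x18

MEM[0x08,0x12,0x11,0x0a,0x16] = 18 18 ab 9c 18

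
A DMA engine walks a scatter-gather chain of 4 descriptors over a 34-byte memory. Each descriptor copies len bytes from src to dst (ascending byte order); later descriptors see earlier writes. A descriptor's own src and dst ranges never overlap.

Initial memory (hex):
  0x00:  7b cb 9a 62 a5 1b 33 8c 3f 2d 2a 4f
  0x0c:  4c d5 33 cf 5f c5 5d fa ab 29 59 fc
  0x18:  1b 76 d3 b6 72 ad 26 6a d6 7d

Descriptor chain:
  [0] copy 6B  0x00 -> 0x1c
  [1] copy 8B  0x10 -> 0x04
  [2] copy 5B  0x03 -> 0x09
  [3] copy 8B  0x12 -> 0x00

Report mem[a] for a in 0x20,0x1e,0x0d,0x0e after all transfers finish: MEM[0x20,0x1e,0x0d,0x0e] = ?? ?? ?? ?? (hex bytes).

MEM[0x20,0x1e,0x0d,0x0e] = a5 9a fa 33

  after D0: wrote 6B at 0x1c = 7bcb9a62a51b
  after D1: wrote 8B at 0x04 = 5fc55dfaab2959fc
  after D2: wrote 5B at 0x09 = 625fc55dfa
  after D3: wrote 8B at 0x00 = 5dfaab2959fc1b76
query mem[0x20]=0xa5, mem[0x1e]=0x9a, mem[0x0d]=0xfa, mem[0x0e]=0x33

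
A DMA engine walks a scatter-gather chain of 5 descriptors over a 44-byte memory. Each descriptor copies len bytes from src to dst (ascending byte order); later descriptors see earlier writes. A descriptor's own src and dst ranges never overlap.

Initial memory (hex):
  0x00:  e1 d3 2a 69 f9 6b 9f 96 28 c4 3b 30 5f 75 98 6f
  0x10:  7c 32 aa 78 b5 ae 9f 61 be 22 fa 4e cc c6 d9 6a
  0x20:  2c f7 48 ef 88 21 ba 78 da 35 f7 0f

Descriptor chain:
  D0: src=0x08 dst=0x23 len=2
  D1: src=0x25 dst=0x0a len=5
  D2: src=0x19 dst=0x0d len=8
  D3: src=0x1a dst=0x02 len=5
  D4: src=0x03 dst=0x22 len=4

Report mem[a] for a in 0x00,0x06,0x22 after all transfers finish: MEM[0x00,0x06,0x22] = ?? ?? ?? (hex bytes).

[0] 0x08->0x23 len=2 : 28 c4
[1] 0x25->0x0a len=5 : 21 ba 78 da 35
[2] 0x19->0x0d len=8 : 22 fa 4e cc c6 d9 6a 2c
[3] 0x1a->0x02 len=5 : fa 4e cc c6 d9
[4] 0x03->0x22 len=4 : 4e cc c6 d9
query mem[0x00]=0xe1, mem[0x06]=0xd9, mem[0x22]=0x4e

MEM[0x00,0x06,0x22] = e1 d9 4e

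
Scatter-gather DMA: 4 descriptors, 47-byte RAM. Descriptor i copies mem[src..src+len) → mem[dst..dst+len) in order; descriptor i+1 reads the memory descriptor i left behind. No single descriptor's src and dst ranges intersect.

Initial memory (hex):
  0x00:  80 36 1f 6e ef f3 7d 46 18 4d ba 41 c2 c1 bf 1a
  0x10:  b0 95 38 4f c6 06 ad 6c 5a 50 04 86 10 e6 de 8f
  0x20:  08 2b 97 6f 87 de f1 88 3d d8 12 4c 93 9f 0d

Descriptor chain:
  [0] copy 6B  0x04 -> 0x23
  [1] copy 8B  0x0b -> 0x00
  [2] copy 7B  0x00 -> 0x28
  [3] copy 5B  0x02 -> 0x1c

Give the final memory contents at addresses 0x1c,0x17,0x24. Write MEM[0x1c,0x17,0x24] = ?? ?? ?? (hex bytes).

  after D0: wrote 6B at 0x23 = eff37d46184d
  after D1: wrote 8B at 0x00 = 41c2c1bf1ab09538
  after D2: wrote 7B at 0x28 = 41c2c1bf1ab095
  after D3: wrote 5B at 0x1c = c1bf1ab095
query mem[0x1c]=0xc1, mem[0x17]=0x6c, mem[0x24]=0xf3

MEM[0x1c,0x17,0x24] = c1 6c f3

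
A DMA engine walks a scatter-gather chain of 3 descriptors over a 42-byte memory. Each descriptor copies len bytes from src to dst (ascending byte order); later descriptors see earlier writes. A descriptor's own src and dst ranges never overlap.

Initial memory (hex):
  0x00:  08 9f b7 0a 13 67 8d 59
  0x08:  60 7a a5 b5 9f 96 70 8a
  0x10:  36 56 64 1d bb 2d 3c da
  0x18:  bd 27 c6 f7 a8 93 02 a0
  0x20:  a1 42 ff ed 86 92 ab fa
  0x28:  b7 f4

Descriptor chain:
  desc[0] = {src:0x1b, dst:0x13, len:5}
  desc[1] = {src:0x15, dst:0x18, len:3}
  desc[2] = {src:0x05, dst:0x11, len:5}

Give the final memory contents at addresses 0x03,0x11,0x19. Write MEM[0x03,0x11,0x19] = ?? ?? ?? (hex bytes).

MEM[0x03,0x11,0x19] = 0a 67 02

#0 dst[0x13+5] := {0xf7,0xa8,0x93,0x02,0xa0}
#1 dst[0x18+3] := {0x93,0x02,0xa0}
#2 dst[0x11+5] := {0x67,0x8d,0x59,0x60,0x7a}
query mem[0x03]=0x0a, mem[0x11]=0x67, mem[0x19]=0x02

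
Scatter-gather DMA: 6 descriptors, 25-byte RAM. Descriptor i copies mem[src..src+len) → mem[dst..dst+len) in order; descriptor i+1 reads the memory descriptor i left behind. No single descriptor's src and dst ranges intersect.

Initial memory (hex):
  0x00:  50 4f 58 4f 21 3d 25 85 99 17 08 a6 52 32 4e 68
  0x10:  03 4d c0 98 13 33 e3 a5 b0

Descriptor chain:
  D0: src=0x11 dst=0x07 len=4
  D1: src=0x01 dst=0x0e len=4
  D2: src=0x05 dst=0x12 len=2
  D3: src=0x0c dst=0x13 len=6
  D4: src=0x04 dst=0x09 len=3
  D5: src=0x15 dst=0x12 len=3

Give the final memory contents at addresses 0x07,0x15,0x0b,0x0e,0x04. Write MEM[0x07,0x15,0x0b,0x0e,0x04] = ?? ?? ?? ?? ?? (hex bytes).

[0] 0x11->0x07 len=4 : 4d c0 98 13
[1] 0x01->0x0e len=4 : 4f 58 4f 21
[2] 0x05->0x12 len=2 : 3d 25
[3] 0x0c->0x13 len=6 : 52 32 4f 58 4f 21
[4] 0x04->0x09 len=3 : 21 3d 25
[5] 0x15->0x12 len=3 : 4f 58 4f
query mem[0x07]=0x4d, mem[0x15]=0x4f, mem[0x0b]=0x25, mem[0x0e]=0x4f, mem[0x04]=0x21

MEM[0x07,0x15,0x0b,0x0e,0x04] = 4d 4f 25 4f 21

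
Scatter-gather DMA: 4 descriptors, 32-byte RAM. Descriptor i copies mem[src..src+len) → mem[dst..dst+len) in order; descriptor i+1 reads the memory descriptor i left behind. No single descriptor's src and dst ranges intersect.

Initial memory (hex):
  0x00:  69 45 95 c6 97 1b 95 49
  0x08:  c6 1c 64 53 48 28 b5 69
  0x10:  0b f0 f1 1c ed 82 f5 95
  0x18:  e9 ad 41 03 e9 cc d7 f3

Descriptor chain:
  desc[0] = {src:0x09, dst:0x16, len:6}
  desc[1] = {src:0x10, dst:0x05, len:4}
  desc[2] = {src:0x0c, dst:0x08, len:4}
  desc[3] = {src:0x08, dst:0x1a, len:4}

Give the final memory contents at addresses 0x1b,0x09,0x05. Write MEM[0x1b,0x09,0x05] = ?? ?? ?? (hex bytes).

MEM[0x1b,0x09,0x05] = 28 28 0b

#0 dst[0x16+6] := {0x1c,0x64,0x53,0x48,0x28,0xb5}
#1 dst[0x05+4] := {0x0b,0xf0,0xf1,0x1c}
#2 dst[0x08+4] := {0x48,0x28,0xb5,0x69}
#3 dst[0x1a+4] := {0x48,0x28,0xb5,0x69}
query mem[0x1b]=0x28, mem[0x09]=0x28, mem[0x05]=0x0b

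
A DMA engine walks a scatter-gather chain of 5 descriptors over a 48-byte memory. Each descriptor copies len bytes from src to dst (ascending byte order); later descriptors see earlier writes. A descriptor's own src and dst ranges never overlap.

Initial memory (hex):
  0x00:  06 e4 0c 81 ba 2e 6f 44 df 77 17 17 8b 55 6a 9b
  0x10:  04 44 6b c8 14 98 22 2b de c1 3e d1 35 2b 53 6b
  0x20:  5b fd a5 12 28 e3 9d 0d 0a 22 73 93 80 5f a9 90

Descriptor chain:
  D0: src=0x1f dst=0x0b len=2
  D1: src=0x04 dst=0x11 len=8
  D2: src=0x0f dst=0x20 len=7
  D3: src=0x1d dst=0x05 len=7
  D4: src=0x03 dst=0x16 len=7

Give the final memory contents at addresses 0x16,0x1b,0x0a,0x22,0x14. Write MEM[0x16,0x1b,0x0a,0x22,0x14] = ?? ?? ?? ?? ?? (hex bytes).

  after D0: wrote 2B at 0x0b = 6b5b
  after D1: wrote 8B at 0x11 = ba2e6f44df77176b
  after D2: wrote 7B at 0x20 = 9b04ba2e6f44df
  after D3: wrote 7B at 0x05 = 2b536b9b04ba2e
  after D4: wrote 7B at 0x16 = 81ba2b536b9b04
query mem[0x16]=0x81, mem[0x1b]=0x9b, mem[0x0a]=0xba, mem[0x22]=0xba, mem[0x14]=0x44

MEM[0x16,0x1b,0x0a,0x22,0x14] = 81 9b ba ba 44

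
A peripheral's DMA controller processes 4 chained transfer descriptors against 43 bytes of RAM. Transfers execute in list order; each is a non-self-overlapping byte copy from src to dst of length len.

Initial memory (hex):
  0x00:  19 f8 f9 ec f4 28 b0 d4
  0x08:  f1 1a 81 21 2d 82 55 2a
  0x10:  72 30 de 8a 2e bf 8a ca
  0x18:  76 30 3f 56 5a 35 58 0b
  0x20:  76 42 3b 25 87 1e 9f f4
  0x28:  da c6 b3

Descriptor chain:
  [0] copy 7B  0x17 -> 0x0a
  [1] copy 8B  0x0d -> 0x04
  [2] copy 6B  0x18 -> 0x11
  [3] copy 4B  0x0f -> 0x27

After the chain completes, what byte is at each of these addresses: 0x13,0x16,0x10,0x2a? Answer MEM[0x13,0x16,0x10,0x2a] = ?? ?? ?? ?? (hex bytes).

  after D0: wrote 7B at 0x0a = ca76303f565a35
  after D1: wrote 8B at 0x04 = 3f565a3530de8a2e
  after D2: wrote 6B at 0x11 = 76303f565a35
  after D3: wrote 4B at 0x27 = 5a357630
query mem[0x13]=0x3f, mem[0x16]=0x35, mem[0x10]=0x35, mem[0x2a]=0x30

MEM[0x13,0x16,0x10,0x2a] = 3f 35 35 30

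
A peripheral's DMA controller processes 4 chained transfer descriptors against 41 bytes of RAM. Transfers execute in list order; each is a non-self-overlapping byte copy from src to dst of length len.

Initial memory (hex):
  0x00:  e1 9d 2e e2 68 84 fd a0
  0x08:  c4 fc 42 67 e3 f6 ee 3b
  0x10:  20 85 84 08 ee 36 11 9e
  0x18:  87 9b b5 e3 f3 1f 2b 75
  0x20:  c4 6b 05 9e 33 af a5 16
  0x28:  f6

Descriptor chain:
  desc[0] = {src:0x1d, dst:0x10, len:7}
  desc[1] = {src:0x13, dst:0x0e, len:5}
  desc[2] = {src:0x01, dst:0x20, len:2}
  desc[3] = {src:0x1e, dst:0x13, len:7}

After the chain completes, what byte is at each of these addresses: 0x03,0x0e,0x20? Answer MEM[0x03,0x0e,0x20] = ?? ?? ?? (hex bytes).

MEM[0x03,0x0e,0x20] = e2 c4 9d

D0: mem[0x10..0x16] <- [1f 2b 75 c4 6b 05 9e]
D1: mem[0x0e..0x12] <- [c4 6b 05 9e 9e]
D2: mem[0x20..0x21] <- [9d 2e]
D3: mem[0x13..0x19] <- [2b 75 9d 2e 05 9e 33]
query mem[0x03]=0xe2, mem[0x0e]=0xc4, mem[0x20]=0x9d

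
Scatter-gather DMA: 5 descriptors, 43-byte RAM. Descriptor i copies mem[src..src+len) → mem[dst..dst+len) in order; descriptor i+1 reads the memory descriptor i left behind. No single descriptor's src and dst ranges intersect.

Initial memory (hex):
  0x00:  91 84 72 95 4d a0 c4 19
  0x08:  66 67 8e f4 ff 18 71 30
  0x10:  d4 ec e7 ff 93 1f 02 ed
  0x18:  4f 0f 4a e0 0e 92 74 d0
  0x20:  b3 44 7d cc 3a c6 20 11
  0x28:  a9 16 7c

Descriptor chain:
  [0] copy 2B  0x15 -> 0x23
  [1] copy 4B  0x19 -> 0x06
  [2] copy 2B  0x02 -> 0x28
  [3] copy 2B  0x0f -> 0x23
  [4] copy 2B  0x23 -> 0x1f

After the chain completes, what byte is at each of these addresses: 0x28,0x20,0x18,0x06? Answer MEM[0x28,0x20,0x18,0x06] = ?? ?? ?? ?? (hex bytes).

MEM[0x28,0x20,0x18,0x06] = 72 d4 4f 0f

[0] 0x15->0x23 len=2 : 1f 02
[1] 0x19->0x06 len=4 : 0f 4a e0 0e
[2] 0x02->0x28 len=2 : 72 95
[3] 0x0f->0x23 len=2 : 30 d4
[4] 0x23->0x1f len=2 : 30 d4
query mem[0x28]=0x72, mem[0x20]=0xd4, mem[0x18]=0x4f, mem[0x06]=0x0f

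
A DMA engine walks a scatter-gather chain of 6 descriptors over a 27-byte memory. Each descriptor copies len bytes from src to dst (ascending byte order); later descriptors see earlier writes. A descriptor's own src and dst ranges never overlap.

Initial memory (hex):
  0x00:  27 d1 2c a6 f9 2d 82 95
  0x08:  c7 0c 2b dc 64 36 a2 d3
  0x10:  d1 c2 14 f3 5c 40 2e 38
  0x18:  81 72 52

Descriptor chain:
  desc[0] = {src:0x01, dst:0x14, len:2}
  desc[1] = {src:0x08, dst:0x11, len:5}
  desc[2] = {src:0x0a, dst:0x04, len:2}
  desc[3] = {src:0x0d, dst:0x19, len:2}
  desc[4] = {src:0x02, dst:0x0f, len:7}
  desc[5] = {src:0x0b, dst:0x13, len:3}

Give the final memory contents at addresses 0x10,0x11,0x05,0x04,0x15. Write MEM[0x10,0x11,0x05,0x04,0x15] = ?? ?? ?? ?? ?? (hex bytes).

MEM[0x10,0x11,0x05,0x04,0x15] = a6 2b dc 2b 36

#0 dst[0x14+2] := {0xd1,0x2c}
#1 dst[0x11+5] := {0xc7,0x0c,0x2b,0xdc,0x64}
#2 dst[0x04+2] := {0x2b,0xdc}
#3 dst[0x19+2] := {0x36,0xa2}
#4 dst[0x0f+7] := {0x2c,0xa6,0x2b,0xdc,0x82,0x95,0xc7}
#5 dst[0x13+3] := {0xdc,0x64,0x36}
query mem[0x10]=0xa6, mem[0x11]=0x2b, mem[0x05]=0xdc, mem[0x04]=0x2b, mem[0x15]=0x36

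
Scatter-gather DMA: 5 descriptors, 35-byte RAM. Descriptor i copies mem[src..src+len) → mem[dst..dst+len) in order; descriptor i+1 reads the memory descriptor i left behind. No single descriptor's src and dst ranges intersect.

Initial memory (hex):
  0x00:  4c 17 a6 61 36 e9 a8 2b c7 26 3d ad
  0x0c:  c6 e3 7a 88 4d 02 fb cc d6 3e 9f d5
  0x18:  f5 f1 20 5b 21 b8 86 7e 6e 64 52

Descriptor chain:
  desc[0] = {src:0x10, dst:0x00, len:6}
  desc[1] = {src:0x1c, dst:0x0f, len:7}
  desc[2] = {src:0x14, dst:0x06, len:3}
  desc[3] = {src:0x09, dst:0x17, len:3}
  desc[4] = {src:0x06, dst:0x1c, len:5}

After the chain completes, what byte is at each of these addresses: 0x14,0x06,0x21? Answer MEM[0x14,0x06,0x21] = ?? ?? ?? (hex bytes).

#0 dst[0x00+6] := {0x4d,0x02,0xfb,0xcc,0xd6,0x3e}
#1 dst[0x0f+7] := {0x21,0xb8,0x86,0x7e,0x6e,0x64,0x52}
#2 dst[0x06+3] := {0x64,0x52,0x9f}
#3 dst[0x17+3] := {0x26,0x3d,0xad}
#4 dst[0x1c+5] := {0x64,0x52,0x9f,0x26,0x3d}
query mem[0x14]=0x64, mem[0x06]=0x64, mem[0x21]=0x64

MEM[0x14,0x06,0x21] = 64 64 64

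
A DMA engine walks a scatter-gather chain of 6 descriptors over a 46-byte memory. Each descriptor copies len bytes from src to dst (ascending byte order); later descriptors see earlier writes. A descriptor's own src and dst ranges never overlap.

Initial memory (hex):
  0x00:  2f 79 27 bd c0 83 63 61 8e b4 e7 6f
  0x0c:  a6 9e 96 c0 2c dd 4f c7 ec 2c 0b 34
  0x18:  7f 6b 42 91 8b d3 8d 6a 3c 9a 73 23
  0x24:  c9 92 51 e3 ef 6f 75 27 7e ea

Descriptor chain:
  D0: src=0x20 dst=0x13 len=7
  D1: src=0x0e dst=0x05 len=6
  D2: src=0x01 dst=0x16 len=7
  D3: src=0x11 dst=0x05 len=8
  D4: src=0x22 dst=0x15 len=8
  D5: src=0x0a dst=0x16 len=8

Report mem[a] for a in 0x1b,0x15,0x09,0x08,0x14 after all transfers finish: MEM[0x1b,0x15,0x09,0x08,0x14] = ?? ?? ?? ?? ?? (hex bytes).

#0 dst[0x13+7] := {0x3c,0x9a,0x73,0x23,0xc9,0x92,0x51}
#1 dst[0x05+6] := {0x96,0xc0,0x2c,0xdd,0x4f,0x3c}
#2 dst[0x16+7] := {0x79,0x27,0xbd,0xc0,0x96,0xc0,0x2c}
#3 dst[0x05+8] := {0xdd,0x4f,0x3c,0x9a,0x73,0x79,0x27,0xbd}
#4 dst[0x15+8] := {0x73,0x23,0xc9,0x92,0x51,0xe3,0xef,0x6f}
#5 dst[0x16+8] := {0x79,0x27,0xbd,0x9e,0x96,0xc0,0x2c,0xdd}
query mem[0x1b]=0xc0, mem[0x15]=0x73, mem[0x09]=0x73, mem[0x08]=0x9a, mem[0x14]=0x9a

MEM[0x1b,0x15,0x09,0x08,0x14] = c0 73 73 9a 9a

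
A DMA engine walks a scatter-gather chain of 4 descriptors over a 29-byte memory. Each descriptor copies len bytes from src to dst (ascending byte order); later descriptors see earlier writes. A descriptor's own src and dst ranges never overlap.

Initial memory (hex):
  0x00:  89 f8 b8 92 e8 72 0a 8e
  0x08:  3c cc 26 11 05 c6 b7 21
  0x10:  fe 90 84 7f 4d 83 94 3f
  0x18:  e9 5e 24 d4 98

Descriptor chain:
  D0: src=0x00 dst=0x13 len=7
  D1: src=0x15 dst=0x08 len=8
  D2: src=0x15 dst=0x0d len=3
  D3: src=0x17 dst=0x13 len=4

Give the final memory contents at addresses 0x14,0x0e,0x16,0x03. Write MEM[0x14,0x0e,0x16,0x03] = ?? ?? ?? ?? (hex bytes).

#0 dst[0x13+7] := {0x89,0xf8,0xb8,0x92,0xe8,0x72,0x0a}
#1 dst[0x08+8] := {0xb8,0x92,0xe8,0x72,0x0a,0x24,0xd4,0x98}
#2 dst[0x0d+3] := {0xb8,0x92,0xe8}
#3 dst[0x13+4] := {0xe8,0x72,0x0a,0x24}
query mem[0x14]=0x72, mem[0x0e]=0x92, mem[0x16]=0x24, mem[0x03]=0x92

MEM[0x14,0x0e,0x16,0x03] = 72 92 24 92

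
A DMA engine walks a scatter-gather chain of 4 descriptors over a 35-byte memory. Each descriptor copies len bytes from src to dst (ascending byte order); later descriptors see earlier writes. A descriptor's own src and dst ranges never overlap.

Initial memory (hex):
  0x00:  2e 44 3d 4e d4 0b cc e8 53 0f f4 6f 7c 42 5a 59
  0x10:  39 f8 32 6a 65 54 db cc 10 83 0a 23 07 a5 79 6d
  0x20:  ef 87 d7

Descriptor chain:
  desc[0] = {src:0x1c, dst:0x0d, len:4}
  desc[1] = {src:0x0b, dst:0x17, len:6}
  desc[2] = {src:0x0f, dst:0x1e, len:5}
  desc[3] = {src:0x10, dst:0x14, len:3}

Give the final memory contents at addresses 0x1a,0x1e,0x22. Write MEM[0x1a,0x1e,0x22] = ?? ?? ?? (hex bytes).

  after D0: wrote 4B at 0x0d = 07a5796d
  after D1: wrote 6B at 0x17 = 6f7c07a5796d
  after D2: wrote 5B at 0x1e = 796df8326a
  after D3: wrote 3B at 0x14 = 6df832
query mem[0x1a]=0xa5, mem[0x1e]=0x79, mem[0x22]=0x6a

MEM[0x1a,0x1e,0x22] = a5 79 6a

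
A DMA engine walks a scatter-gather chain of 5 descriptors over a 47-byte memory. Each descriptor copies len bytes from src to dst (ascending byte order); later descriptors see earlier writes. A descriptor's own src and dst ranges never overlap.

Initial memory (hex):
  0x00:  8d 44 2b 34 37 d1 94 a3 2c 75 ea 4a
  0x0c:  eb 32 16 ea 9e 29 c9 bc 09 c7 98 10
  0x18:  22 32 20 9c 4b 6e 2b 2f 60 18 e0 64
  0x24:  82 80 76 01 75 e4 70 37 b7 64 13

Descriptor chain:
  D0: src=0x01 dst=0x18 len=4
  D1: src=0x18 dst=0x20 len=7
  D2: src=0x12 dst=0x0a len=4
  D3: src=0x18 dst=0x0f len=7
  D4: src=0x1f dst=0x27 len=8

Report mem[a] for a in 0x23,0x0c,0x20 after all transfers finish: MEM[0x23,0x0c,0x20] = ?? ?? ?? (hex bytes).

[0] 0x01->0x18 len=4 : 44 2b 34 37
[1] 0x18->0x20 len=7 : 44 2b 34 37 4b 6e 2b
[2] 0x12->0x0a len=4 : c9 bc 09 c7
[3] 0x18->0x0f len=7 : 44 2b 34 37 4b 6e 2b
[4] 0x1f->0x27 len=8 : 2f 44 2b 34 37 4b 6e 2b
query mem[0x23]=0x37, mem[0x0c]=0x09, mem[0x20]=0x44

MEM[0x23,0x0c,0x20] = 37 09 44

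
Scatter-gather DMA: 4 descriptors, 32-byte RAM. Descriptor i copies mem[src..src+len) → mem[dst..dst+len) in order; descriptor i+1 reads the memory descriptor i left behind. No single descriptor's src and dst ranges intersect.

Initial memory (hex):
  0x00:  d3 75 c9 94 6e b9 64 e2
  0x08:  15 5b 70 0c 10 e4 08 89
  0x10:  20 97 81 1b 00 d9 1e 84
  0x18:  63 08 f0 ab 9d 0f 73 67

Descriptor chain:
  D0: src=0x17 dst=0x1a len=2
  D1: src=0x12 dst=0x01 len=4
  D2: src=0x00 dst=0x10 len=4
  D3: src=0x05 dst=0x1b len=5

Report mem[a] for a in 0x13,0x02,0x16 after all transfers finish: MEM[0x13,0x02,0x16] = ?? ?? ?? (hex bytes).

MEM[0x13,0x02,0x16] = 00 1b 1e

D0: mem[0x1a..0x1b] <- [84 63]
D1: mem[0x01..0x04] <- [81 1b 00 d9]
D2: mem[0x10..0x13] <- [d3 81 1b 00]
D3: mem[0x1b..0x1f] <- [b9 64 e2 15 5b]
query mem[0x13]=0x00, mem[0x02]=0x1b, mem[0x16]=0x1e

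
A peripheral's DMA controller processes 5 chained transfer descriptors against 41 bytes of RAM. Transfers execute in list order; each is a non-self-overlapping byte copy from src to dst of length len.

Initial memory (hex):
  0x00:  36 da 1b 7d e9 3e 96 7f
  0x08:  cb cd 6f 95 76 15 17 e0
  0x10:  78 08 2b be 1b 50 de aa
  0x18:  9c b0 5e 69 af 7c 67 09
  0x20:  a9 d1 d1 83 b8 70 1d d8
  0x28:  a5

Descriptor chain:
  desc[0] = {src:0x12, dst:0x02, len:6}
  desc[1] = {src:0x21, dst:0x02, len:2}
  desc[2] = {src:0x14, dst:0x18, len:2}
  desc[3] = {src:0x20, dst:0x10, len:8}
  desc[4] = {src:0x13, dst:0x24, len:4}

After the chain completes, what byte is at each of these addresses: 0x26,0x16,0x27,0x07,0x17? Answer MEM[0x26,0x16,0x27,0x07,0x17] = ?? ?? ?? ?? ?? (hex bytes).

  after D0: wrote 6B at 0x02 = 2bbe1b50deaa
  after D1: wrote 2B at 0x02 = d1d1
  after D2: wrote 2B at 0x18 = 1b50
  after D3: wrote 8B at 0x10 = a9d1d183b8701dd8
  after D4: wrote 4B at 0x24 = 83b8701d
query mem[0x26]=0x70, mem[0x16]=0x1d, mem[0x27]=0x1d, mem[0x07]=0xaa, mem[0x17]=0xd8

MEM[0x26,0x16,0x27,0x07,0x17] = 70 1d 1d aa d8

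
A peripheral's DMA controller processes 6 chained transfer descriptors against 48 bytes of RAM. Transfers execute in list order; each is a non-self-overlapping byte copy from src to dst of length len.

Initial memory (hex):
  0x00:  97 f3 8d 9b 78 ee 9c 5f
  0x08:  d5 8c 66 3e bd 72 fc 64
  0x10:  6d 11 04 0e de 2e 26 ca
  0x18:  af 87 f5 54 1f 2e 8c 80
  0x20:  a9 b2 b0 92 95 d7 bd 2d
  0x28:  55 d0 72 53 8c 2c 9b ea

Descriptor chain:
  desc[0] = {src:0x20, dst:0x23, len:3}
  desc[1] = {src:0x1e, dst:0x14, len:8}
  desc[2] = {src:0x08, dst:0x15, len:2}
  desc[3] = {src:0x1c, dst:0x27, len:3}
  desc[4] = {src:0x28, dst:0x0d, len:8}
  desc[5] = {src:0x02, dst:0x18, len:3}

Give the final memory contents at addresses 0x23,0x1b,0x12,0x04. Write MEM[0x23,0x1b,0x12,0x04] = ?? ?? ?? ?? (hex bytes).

D0: mem[0x23..0x25] <- [a9 b2 b0]
D1: mem[0x14..0x1b] <- [8c 80 a9 b2 b0 a9 b2 b0]
D2: mem[0x15..0x16] <- [d5 8c]
D3: mem[0x27..0x29] <- [1f 2e 8c]
D4: mem[0x0d..0x14] <- [2e 8c 72 53 8c 2c 9b ea]
D5: mem[0x18..0x1a] <- [8d 9b 78]
query mem[0x23]=0xa9, mem[0x1b]=0xb0, mem[0x12]=0x2c, mem[0x04]=0x78

MEM[0x23,0x1b,0x12,0x04] = a9 b0 2c 78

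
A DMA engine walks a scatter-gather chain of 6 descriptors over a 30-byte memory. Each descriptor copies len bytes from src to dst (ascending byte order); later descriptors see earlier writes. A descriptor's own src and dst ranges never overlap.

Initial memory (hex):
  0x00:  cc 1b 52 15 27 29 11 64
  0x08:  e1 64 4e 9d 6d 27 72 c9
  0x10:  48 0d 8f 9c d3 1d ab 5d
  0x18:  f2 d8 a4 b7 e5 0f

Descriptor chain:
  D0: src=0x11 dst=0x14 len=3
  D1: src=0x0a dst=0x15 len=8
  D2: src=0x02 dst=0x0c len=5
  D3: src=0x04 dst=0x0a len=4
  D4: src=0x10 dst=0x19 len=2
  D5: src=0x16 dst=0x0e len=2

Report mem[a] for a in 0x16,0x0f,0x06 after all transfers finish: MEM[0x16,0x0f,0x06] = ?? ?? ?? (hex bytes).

MEM[0x16,0x0f,0x06] = 9d 6d 11

[0] 0x11->0x14 len=3 : 0d 8f 9c
[1] 0x0a->0x15 len=8 : 4e 9d 6d 27 72 c9 48 0d
[2] 0x02->0x0c len=5 : 52 15 27 29 11
[3] 0x04->0x0a len=4 : 27 29 11 64
[4] 0x10->0x19 len=2 : 11 0d
[5] 0x16->0x0e len=2 : 9d 6d
query mem[0x16]=0x9d, mem[0x0f]=0x6d, mem[0x06]=0x11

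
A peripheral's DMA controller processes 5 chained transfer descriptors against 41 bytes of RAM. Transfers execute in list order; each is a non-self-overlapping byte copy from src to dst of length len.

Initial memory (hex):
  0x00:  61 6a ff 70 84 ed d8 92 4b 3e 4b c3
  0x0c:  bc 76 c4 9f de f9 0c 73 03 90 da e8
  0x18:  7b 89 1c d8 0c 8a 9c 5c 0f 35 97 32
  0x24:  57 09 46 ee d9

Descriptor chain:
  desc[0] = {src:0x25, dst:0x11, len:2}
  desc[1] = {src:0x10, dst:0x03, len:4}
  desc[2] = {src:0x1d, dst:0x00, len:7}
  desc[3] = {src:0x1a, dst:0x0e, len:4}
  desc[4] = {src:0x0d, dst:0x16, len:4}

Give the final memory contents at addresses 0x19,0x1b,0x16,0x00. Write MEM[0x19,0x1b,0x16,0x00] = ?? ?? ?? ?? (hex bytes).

D0: mem[0x11..0x12] <- [09 46]
D1: mem[0x03..0x06] <- [de 09 46 73]
D2: mem[0x00..0x06] <- [8a 9c 5c 0f 35 97 32]
D3: mem[0x0e..0x11] <- [1c d8 0c 8a]
D4: mem[0x16..0x19] <- [76 1c d8 0c]
query mem[0x19]=0x0c, mem[0x1b]=0xd8, mem[0x16]=0x76, mem[0x00]=0x8a

MEM[0x19,0x1b,0x16,0x00] = 0c d8 76 8a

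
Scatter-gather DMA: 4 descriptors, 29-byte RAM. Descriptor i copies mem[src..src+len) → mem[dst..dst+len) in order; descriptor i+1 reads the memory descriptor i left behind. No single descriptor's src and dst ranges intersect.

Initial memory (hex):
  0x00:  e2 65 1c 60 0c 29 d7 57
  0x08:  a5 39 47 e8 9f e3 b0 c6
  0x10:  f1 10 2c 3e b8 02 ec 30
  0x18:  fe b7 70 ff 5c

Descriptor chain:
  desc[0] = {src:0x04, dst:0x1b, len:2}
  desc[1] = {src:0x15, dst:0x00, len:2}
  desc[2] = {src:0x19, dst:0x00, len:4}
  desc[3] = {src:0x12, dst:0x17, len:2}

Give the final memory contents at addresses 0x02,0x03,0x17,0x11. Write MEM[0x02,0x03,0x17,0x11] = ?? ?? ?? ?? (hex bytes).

[0] 0x04->0x1b len=2 : 0c 29
[1] 0x15->0x00 len=2 : 02 ec
[2] 0x19->0x00 len=4 : b7 70 0c 29
[3] 0x12->0x17 len=2 : 2c 3e
query mem[0x02]=0x0c, mem[0x03]=0x29, mem[0x17]=0x2c, mem[0x11]=0x10

MEM[0x02,0x03,0x17,0x11] = 0c 29 2c 10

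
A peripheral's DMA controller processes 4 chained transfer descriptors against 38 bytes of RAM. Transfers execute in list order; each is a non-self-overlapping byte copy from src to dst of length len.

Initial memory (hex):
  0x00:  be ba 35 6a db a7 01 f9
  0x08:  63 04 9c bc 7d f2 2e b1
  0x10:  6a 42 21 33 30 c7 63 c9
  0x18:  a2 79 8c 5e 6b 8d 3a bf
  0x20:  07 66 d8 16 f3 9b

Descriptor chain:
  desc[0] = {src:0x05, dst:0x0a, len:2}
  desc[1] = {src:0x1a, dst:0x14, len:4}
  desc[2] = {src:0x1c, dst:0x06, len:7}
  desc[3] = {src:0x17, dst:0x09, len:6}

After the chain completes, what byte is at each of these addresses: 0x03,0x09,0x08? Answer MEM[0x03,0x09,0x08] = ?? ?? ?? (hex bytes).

MEM[0x03,0x09,0x08] = 6a 8d 3a

D0: mem[0x0a..0x0b] <- [a7 01]
D1: mem[0x14..0x17] <- [8c 5e 6b 8d]
D2: mem[0x06..0x0c] <- [6b 8d 3a bf 07 66 d8]
D3: mem[0x09..0x0e] <- [8d a2 79 8c 5e 6b]
query mem[0x03]=0x6a, mem[0x09]=0x8d, mem[0x08]=0x3a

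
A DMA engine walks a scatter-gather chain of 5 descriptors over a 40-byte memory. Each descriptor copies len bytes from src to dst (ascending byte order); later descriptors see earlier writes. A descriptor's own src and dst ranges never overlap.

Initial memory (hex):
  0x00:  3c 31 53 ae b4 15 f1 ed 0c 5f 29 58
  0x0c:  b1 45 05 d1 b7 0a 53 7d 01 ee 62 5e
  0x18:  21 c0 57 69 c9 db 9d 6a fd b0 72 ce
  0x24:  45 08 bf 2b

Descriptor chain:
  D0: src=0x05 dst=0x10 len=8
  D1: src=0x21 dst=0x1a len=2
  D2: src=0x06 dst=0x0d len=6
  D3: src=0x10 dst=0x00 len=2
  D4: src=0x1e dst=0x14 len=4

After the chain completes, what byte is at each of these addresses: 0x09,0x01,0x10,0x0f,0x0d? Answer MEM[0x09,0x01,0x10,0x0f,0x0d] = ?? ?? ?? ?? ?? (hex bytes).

MEM[0x09,0x01,0x10,0x0f,0x0d] = 5f 29 5f 0c f1

#0 dst[0x10+8] := {0x15,0xf1,0xed,0x0c,0x5f,0x29,0x58,0xb1}
#1 dst[0x1a+2] := {0xb0,0x72}
#2 dst[0x0d+6] := {0xf1,0xed,0x0c,0x5f,0x29,0x58}
#3 dst[0x00+2] := {0x5f,0x29}
#4 dst[0x14+4] := {0x9d,0x6a,0xfd,0xb0}
query mem[0x09]=0x5f, mem[0x01]=0x29, mem[0x10]=0x5f, mem[0x0f]=0x0c, mem[0x0d]=0xf1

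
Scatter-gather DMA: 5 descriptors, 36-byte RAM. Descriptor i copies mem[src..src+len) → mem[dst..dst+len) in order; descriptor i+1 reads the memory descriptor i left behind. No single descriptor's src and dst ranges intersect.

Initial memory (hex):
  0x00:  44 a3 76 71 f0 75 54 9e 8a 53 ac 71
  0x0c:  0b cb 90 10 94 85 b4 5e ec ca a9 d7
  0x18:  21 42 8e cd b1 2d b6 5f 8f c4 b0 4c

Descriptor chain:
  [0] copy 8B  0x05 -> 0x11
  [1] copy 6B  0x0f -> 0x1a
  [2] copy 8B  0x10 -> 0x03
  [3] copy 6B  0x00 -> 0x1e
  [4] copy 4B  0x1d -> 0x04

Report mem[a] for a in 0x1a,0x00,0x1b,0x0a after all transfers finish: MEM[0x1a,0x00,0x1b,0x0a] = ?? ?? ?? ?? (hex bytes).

MEM[0x1a,0x00,0x1b,0x0a] = 10 44 94 71

  after D0: wrote 8B at 0x11 = 75549e8a53ac710b
  after D1: wrote 6B at 0x1a = 109475549e8a
  after D2: wrote 8B at 0x03 = 9475549e8a53ac71
  after D3: wrote 6B at 0x1e = 44a376947554
  after D4: wrote 4B at 0x04 = 5444a376
query mem[0x1a]=0x10, mem[0x00]=0x44, mem[0x1b]=0x94, mem[0x0a]=0x71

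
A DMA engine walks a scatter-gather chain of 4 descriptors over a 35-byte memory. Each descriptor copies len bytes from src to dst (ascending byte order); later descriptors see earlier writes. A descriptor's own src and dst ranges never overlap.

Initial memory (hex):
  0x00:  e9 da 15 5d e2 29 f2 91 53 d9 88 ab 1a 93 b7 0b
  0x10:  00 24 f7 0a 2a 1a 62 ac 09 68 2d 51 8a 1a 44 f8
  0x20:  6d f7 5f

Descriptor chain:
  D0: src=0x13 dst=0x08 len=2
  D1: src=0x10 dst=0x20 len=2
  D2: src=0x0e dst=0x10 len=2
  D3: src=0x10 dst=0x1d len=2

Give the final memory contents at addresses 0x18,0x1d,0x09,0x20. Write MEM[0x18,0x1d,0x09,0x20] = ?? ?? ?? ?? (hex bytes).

D0: mem[0x08..0x09] <- [0a 2a]
D1: mem[0x20..0x21] <- [00 24]
D2: mem[0x10..0x11] <- [b7 0b]
D3: mem[0x1d..0x1e] <- [b7 0b]
query mem[0x18]=0x09, mem[0x1d]=0xb7, mem[0x09]=0x2a, mem[0x20]=0x00

MEM[0x18,0x1d,0x09,0x20] = 09 b7 2a 00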